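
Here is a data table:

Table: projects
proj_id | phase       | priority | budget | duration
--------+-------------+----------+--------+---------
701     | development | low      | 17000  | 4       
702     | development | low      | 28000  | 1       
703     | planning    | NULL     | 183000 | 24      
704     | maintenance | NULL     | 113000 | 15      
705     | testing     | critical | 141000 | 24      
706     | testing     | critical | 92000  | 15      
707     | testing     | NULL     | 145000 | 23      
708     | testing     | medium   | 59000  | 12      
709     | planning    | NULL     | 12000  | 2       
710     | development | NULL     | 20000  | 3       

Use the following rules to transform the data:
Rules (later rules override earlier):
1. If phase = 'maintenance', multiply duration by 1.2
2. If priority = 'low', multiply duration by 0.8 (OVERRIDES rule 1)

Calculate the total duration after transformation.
125.0

Step 1: Rule 2 takes priority for records with priority = 'low'
  - 2 records: 5 × 0.8 = 4.0
Step 2: Rule 1 applies to remaining records with phase = 'maintenance'
  - 1 records: 15 × 1.2 = 18.0
Step 3: Other records unchanged: 103
Step 4: Final sum = 4.0 + 18.0 + 103 = 125.0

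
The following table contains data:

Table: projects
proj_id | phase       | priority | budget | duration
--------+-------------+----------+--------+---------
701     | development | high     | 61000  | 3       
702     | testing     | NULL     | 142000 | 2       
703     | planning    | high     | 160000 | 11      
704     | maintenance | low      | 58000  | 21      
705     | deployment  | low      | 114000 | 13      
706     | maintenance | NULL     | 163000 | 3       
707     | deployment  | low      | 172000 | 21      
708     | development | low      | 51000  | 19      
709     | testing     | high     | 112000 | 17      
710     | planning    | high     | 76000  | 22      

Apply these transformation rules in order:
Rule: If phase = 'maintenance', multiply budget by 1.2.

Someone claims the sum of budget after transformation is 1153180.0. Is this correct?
No, the correct result is 1153200.0.

Step 1: Calculate the correct sum after transformation
Step 2: Apply multiplier 1.2 to records where phase = 'maintenance'
Step 3: Correct result = 1153200.0
Step 4: Claimed result = 1153180.0
Step 5: 1153200.0 ≠ 1153180.0
Conclusion: The claimed result is incorrect. The correct answer is 1153200.0.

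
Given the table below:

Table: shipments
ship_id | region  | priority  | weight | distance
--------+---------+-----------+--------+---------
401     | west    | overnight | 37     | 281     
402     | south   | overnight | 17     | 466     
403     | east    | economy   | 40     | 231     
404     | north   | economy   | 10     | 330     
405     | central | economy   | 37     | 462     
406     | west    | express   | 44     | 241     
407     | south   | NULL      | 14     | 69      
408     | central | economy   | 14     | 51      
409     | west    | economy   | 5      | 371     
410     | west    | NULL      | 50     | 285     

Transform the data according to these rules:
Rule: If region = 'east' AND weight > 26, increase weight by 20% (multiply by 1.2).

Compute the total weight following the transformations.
276.0

Step 1: Find records where region = 'east' AND weight > 26
Step 2: 1 records match, summing to 40
Step 3: After multiplier: 40 × 1.2 = 48.0
Step 4: Unaffected records sum: 228
Step 5: Final sum = 48.0 + 228 = 276.0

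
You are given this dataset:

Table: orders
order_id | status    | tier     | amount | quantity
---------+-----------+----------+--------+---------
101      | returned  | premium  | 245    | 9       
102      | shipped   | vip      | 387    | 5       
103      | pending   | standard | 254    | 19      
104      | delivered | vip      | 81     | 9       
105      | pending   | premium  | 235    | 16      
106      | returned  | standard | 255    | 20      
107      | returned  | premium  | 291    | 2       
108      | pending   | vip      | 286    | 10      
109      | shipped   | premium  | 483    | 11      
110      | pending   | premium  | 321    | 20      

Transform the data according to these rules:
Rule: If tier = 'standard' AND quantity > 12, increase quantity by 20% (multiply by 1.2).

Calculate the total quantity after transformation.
128.8

Step 1: Find records where tier = 'standard' AND quantity > 12
Step 2: 2 records match, summing to 39
Step 3: After multiplier: 39 × 1.2 = 46.8
Step 4: Unaffected records sum: 82
Step 5: Final sum = 46.8 + 82 = 128.8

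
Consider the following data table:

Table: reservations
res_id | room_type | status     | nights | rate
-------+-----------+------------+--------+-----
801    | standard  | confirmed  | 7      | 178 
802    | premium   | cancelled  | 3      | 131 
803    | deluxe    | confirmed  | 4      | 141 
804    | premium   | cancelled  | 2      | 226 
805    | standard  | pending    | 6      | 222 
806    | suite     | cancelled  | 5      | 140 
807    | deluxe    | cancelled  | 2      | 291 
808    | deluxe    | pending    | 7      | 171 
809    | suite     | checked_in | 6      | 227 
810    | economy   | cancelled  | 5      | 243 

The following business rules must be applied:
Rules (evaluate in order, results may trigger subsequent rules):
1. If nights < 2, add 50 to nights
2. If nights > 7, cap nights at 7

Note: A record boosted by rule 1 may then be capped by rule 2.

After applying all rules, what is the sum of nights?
47

Step 1: Apply rule 1 to records with nights < 2
  - 0 records get bonus of 50
  - Of these, 0 records then exceed 7 and get capped
Step 2: Apply rule 2 to records with nights > 7
  - 0 records (original) are capped
Step 3: Calculate final sum = 47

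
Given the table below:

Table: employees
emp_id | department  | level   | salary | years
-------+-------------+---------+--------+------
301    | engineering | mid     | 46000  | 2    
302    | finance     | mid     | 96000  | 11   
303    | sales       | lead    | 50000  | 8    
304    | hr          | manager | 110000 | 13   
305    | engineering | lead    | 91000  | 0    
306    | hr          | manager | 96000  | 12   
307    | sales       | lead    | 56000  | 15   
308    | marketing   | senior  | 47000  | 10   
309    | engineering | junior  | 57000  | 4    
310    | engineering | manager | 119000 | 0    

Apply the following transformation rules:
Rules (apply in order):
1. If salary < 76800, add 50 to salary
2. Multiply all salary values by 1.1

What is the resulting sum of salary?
845075.0

Step 1: Apply Rule 1 - Add 50 to records with salary < 76800
  - 5 records affected: 256000 + (5 × 50) = 256250
  - Unaffected records: 512000
  - Sum after Rule 1: 768250
Step 2: Apply Rule 2 - Multiply all by 1.1
  - 768250 × 1.1 = 845075.0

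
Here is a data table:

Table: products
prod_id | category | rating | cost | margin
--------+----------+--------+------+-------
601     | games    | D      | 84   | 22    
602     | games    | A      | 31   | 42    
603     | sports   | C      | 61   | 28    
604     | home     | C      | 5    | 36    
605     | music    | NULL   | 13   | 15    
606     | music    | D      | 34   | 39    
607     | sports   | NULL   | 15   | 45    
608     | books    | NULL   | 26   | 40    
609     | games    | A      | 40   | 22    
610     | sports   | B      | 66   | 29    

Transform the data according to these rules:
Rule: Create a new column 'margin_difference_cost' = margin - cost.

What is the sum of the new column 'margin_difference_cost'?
-57

Step 1: For each record, compute margin - cost
Example calculations:
  22 - 84 = -62
  42 - 31 = 11
  28 - 61 = -33
  ...
Step 2: Sum all derived values
Step 3: Total = -57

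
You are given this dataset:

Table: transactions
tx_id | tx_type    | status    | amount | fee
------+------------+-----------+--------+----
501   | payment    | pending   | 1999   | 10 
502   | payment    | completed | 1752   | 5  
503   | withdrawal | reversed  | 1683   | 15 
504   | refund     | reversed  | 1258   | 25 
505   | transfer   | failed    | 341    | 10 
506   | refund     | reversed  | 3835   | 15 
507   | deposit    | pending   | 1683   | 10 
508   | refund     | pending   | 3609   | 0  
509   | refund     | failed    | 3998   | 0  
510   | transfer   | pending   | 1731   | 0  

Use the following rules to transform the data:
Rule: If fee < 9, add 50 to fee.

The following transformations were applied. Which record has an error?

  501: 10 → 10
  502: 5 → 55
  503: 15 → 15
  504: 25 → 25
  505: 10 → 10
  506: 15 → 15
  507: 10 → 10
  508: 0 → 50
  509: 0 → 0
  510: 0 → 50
Record 509 has an error. The correct transformed value should be 50, not 0.

Step 1: Check each record against the rule
Step 2: Record 509 has fee = 0
Step 3: Since 0 < 9, the bonus should have been applied
Step 4: Correct value = 50, but claimed value = 0
Conclusion: Record 509 has the error.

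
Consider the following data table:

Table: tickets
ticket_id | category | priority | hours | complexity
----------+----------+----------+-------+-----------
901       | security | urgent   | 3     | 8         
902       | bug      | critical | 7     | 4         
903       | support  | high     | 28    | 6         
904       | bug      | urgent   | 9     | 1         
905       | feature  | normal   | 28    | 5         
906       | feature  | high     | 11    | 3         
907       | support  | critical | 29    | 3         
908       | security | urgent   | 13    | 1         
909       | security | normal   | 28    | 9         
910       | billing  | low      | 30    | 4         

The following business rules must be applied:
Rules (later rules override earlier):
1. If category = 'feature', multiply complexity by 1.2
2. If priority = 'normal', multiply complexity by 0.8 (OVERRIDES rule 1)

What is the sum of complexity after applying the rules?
41.8

Step 1: Rule 2 takes priority for records with priority = 'normal'
  - 2 records: 14 × 0.8 = 11.2
Step 2: Rule 1 applies to remaining records with category = 'feature'
  - 1 records: 3 × 1.2 = 3.6
Step 3: Other records unchanged: 27
Step 4: Final sum = 11.2 + 3.6 + 27 = 41.8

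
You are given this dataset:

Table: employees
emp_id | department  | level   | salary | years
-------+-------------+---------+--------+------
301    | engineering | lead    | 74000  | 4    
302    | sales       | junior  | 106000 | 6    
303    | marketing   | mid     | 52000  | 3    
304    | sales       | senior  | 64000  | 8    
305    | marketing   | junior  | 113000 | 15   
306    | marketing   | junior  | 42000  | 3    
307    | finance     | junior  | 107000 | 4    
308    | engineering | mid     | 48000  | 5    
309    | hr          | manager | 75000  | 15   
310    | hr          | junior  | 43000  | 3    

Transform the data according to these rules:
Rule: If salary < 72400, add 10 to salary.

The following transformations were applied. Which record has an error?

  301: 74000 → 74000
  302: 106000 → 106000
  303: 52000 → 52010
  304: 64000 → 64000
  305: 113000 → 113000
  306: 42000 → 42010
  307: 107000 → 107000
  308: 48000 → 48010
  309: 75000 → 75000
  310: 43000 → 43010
Record 304 has an error. The correct transformed value should be 64010, not 64000.

Step 1: Check each record against the rule
Step 2: Record 304 has salary = 64000
Step 3: Since 64000 < 72400, the bonus should have been applied
Step 4: Correct value = 64010, but claimed value = 64000
Conclusion: Record 304 has the error.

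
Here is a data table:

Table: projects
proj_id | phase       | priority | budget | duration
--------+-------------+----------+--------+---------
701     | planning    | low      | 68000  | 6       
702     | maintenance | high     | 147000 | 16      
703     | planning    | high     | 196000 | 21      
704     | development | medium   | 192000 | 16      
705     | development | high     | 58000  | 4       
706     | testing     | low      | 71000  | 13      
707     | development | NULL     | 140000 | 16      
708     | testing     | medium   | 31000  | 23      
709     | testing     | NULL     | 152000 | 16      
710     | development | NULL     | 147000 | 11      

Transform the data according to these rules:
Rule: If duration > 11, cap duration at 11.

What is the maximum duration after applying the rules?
11

Step 1: Original maximum duration = 23
Step 2: Apply cap at 11
Step 3: 7 records had duration > 11 and were capped
Step 4: Maximum after transformation = 11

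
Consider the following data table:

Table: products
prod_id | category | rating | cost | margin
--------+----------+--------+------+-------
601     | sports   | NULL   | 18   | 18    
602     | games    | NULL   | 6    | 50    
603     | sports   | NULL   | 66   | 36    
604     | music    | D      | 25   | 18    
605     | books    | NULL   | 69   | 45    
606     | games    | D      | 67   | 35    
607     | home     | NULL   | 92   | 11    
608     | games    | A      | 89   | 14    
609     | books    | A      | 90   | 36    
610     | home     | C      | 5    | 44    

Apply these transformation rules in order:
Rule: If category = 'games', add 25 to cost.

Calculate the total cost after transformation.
602

Step 1: Count records where category = 'games': 3
Step 2: Total bonus added: 3 × 25 = 75
Step 3: Original sum of cost: 527
Step 4: Final sum = 527 + 75 = 602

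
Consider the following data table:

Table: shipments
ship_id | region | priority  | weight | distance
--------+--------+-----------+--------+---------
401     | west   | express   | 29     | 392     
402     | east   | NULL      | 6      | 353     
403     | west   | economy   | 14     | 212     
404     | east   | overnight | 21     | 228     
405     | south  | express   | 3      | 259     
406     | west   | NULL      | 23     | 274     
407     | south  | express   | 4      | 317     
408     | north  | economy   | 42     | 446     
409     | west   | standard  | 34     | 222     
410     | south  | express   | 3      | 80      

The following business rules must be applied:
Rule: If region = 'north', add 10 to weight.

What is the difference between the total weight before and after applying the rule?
10

Step 1: Original sum of weight = 179
Step 2: 1 records have region = 'north'
Step 3: Each affected record changes by 10
Step 4: Total change = 1 × 10 = 10
Step 5: New sum = 179 + 10 = 189
Step 6: Difference = |189 - 179| = 10
        (Sum increased by 10)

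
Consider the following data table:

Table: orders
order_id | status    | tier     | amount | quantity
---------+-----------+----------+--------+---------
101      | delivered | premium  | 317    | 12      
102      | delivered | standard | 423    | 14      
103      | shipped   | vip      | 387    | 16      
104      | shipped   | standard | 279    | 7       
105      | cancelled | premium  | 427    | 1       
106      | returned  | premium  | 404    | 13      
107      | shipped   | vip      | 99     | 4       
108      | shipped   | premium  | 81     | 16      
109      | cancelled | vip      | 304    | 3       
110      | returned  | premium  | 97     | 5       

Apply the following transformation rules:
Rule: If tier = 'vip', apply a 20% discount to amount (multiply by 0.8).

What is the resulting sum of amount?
2660.0

Step 1: Records with tier = 'vip' have total amount = 790
Step 2: Apply multiplier: 790 × 0.8 = 632.0
Step 3: Other records total: 2028
Step 4: Final sum = 632.0 + 2028 = 2660.0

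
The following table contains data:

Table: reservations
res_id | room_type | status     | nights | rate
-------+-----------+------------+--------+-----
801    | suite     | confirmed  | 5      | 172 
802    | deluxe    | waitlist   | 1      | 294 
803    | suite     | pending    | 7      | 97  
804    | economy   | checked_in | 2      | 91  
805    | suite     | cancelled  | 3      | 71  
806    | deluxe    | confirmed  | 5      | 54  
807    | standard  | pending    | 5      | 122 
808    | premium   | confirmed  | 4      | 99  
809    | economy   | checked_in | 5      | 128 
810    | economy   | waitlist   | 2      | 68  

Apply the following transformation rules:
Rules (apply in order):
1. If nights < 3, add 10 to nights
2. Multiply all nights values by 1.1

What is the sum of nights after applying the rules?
75.9

Step 1: Apply Rule 1 - Add 10 to records with nights < 3
  - 3 records affected: 5 + (3 × 10) = 35
  - Unaffected records: 34
  - Sum after Rule 1: 69
Step 2: Apply Rule 2 - Multiply all by 1.1
  - 69 × 1.1 = 75.9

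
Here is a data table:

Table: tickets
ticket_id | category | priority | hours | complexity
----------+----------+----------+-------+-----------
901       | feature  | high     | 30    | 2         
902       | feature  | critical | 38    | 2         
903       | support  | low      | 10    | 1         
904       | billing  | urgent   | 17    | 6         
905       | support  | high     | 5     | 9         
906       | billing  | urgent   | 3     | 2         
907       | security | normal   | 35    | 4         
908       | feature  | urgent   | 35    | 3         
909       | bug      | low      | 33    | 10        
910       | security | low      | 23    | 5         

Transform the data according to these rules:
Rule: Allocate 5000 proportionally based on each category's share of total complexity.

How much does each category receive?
billing: 909.09, bug: 1136.36, feature: 795.45, security: 1022.73, support: 1136.36

Step 1: Calculate total complexity = 44
Step 2: Calculate each category's proportion:
  billing: 8/44 = 18.18% → 909.09
  bug: 10/44 = 22.73% → 1136.36
  feature: 7/44 = 15.91% → 795.45
  security: 9/44 = 20.45% → 1022.73
  support: 10/44 = 22.73% → 1136.36
Step 3: Verify: sum of allocations ≈ 5000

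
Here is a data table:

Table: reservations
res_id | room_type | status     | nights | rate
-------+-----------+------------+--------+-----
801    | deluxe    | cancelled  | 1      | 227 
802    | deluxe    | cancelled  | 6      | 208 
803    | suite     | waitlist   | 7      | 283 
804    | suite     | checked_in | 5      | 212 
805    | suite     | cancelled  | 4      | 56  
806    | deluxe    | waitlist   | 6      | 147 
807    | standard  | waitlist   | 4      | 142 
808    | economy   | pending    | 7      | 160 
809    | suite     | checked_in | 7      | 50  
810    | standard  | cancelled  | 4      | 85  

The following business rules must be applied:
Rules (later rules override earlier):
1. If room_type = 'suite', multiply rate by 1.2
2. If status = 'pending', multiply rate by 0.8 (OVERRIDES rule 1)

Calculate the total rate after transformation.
1658.2

Step 1: Rule 2 takes priority for records with status = 'pending'
  - 1 records: 160 × 0.8 = 128.0
Step 2: Rule 1 applies to remaining records with room_type = 'suite'
  - 4 records: 601 × 1.2 = 721.2
Step 3: Other records unchanged: 809
Step 4: Final sum = 128.0 + 721.2 + 809 = 1658.2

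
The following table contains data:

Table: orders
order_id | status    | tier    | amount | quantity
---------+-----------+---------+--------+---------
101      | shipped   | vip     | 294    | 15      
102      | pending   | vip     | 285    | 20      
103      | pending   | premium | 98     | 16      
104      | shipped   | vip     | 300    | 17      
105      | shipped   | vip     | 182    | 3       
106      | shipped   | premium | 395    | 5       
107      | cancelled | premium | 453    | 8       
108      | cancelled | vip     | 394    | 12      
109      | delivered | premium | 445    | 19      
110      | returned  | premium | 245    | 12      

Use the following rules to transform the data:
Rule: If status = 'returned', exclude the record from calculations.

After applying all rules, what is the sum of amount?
2846

Step 1: Identify records where status = 'returned'
Step 2: The excluded records sum to 245
Step 3: Original total amount = 3091
Step 4: Remaining total = 3091 - 245 = 2846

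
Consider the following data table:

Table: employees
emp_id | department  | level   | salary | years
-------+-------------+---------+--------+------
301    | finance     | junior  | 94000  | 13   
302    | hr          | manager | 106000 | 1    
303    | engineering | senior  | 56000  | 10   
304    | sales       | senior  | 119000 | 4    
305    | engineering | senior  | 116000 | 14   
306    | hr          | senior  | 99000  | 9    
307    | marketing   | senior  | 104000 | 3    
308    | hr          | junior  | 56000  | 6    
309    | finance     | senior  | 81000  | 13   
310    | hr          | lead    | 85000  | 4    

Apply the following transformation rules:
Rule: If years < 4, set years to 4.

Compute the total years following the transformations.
81

Step 1: 2 records have years < 4
Step 2: These records originally summed to 4
Step 3: After setting to minimum: 2 × 4 = 8
Step 4: Unaffected records sum: 73
Step 5: Final sum = 8 + 73 = 81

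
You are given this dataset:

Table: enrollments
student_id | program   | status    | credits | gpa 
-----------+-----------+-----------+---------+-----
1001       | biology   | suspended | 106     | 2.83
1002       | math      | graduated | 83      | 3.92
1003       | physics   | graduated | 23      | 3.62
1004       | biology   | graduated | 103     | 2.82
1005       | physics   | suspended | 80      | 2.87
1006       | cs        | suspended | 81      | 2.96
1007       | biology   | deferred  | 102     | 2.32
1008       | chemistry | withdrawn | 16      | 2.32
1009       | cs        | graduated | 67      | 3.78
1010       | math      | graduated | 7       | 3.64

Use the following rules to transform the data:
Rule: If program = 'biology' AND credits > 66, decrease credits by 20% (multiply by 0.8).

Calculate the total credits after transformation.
605.8

Step 1: Find records where program = 'biology' AND credits > 66
Step 2: 3 records match, summing to 311
Step 3: After multiplier: 311 × 0.8 = 248.8
Step 4: Unaffected records sum: 357
Step 5: Final sum = 248.8 + 357 = 605.8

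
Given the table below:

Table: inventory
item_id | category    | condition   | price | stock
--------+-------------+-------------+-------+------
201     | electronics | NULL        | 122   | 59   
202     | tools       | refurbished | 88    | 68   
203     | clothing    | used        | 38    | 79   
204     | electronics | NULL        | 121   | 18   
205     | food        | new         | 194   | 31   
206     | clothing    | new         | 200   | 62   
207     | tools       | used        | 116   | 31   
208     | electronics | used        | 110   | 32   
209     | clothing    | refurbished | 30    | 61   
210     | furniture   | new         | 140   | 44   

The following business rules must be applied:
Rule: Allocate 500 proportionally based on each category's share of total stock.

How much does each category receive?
clothing: 208.25, electronics: 112.37, food: 31.96, furniture: 45.36, tools: 102.06

Step 1: Calculate total stock = 485
Step 2: Calculate each category's proportion:
  clothing: 202/485 = 41.65% → 208.25
  electronics: 109/485 = 22.47% → 112.37
  food: 31/485 = 6.39% → 31.96
  furniture: 44/485 = 9.07% → 45.36
  tools: 99/485 = 20.41% → 102.06
Step 3: Verify: sum of allocations ≈ 500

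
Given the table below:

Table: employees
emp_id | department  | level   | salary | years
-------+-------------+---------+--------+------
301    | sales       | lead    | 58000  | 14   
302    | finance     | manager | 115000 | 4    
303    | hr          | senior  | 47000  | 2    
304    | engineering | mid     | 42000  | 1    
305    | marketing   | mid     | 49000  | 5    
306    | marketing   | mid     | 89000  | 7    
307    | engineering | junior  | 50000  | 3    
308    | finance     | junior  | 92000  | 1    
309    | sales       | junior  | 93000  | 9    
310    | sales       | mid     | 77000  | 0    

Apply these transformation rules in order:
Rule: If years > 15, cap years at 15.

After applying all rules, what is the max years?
14

Step 1: Original maximum years = 14
Step 2: Check cap of 15 against maximum
Step 3: No records exceed the cap (max 14 <= cap 15), so no capping applies
Step 4: Maximum after transformation = 14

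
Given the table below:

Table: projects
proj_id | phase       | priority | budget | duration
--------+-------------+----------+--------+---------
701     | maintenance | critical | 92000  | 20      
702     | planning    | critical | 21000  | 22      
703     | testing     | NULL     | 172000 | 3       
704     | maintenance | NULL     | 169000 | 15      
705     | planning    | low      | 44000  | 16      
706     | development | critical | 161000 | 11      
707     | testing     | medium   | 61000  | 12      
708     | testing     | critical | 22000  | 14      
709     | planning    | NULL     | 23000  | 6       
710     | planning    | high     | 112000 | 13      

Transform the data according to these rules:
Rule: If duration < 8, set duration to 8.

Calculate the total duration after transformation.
139

Step 1: 2 records have duration < 8
Step 2: These records originally summed to 9
Step 3: After setting to minimum: 2 × 8 = 16
Step 4: Unaffected records sum: 123
Step 5: Final sum = 16 + 123 = 139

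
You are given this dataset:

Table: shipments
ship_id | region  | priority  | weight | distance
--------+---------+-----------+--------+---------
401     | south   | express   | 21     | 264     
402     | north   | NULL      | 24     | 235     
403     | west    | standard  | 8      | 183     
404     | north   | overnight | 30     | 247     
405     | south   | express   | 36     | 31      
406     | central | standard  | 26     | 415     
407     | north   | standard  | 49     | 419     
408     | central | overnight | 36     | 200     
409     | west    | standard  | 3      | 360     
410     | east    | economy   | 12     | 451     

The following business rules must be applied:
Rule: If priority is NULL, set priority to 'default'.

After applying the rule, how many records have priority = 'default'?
1

Step 1: Count records where priority IS NULL
Step 2: Found 1 records with NULL priority
Step 3: These records will have priority set to 'default'
Step 4: Records already having priority = 'default': 0
Step 5: Answer: 1 + 0 = 1 records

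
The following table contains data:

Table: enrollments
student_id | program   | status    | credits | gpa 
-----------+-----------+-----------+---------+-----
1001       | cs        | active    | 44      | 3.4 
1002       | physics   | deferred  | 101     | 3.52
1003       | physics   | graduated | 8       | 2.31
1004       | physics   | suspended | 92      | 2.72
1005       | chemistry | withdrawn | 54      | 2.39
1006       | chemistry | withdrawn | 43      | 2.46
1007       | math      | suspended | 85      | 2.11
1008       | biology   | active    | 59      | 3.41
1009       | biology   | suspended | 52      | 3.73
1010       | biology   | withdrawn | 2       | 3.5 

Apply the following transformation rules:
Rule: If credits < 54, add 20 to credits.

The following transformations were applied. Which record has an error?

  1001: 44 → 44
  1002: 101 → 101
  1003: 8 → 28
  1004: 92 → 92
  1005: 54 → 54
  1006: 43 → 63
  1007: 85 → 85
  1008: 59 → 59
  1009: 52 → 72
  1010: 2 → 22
Record 1001 has an error. The correct transformed value should be 64, not 44.

Step 1: Check each record against the rule
Step 2: Record 1001 has credits = 44
Step 3: Since 44 < 54, the bonus should have been applied
Step 4: Correct value = 64, but claimed value = 44
Conclusion: Record 1001 has the error.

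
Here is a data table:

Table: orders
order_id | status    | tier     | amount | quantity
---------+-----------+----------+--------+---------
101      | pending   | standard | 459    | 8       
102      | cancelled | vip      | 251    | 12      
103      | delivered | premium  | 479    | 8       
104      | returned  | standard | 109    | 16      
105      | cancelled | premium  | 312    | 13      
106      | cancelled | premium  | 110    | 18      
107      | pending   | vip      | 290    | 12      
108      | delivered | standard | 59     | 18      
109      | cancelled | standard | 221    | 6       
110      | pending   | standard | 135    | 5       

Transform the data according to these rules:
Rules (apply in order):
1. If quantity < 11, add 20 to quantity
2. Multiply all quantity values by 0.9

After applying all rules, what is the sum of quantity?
176.4

Step 1: Apply Rule 1 - Add 20 to records with quantity < 11
  - 4 records affected: 27 + (4 × 20) = 107
  - Unaffected records: 89
  - Sum after Rule 1: 196
Step 2: Apply Rule 2 - Multiply all by 0.9
  - 196 × 0.9 = 176.4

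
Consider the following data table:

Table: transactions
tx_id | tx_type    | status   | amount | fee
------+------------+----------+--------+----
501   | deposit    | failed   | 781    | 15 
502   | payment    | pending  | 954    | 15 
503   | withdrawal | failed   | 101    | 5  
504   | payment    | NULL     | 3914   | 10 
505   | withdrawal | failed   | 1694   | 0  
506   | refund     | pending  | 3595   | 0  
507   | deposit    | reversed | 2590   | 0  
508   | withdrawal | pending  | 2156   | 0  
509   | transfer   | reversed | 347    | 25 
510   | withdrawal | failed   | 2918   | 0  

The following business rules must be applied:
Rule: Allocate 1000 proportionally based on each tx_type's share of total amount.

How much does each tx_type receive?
deposit: 176.96, payment: 255.54, refund: 188.71, transfer: 18.22, withdrawal: 360.58

Step 1: Calculate total amount = 19050
Step 2: Calculate each tx_type's proportion:
  deposit: 3371/19050 = 17.70% → 176.96
  payment: 4868/19050 = 25.55% → 255.54
  refund: 3595/19050 = 18.87% → 188.71
  transfer: 347/19050 = 1.82% → 18.22
  withdrawal: 6869/19050 = 36.06% → 360.58
Step 3: Verify: sum of allocations ≈ 1000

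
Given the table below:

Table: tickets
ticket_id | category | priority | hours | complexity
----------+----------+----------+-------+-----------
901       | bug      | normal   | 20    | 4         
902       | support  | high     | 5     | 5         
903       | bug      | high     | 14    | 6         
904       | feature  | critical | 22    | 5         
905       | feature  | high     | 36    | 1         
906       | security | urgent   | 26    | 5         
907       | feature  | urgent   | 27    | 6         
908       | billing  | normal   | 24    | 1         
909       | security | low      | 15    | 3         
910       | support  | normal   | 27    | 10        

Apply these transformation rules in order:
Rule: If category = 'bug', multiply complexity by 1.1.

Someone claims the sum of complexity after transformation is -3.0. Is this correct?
No, the correct result is 47.0.

Step 1: Calculate the correct sum after transformation
Step 2: Apply multiplier 1.1 to records where category = 'bug'
Step 3: Correct result = 47.0
Step 4: Claimed result = -3.0
Step 5: 47.0 ≠ -3.0
Conclusion: The claimed result is incorrect. The correct answer is 47.0.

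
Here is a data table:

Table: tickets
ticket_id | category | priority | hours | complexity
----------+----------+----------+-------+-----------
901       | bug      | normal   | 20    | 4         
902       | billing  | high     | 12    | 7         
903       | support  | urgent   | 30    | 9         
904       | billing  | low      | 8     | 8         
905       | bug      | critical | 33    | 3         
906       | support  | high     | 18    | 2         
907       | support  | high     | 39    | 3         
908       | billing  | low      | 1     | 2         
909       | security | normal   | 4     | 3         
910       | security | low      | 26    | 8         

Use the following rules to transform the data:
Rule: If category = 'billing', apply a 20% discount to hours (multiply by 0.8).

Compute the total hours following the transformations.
186.8

Step 1: Records with category = 'billing' have total hours = 21
Step 2: Apply multiplier: 21 × 0.8 = 16.8
Step 3: Other records total: 170
Step 4: Final sum = 16.8 + 170 = 186.8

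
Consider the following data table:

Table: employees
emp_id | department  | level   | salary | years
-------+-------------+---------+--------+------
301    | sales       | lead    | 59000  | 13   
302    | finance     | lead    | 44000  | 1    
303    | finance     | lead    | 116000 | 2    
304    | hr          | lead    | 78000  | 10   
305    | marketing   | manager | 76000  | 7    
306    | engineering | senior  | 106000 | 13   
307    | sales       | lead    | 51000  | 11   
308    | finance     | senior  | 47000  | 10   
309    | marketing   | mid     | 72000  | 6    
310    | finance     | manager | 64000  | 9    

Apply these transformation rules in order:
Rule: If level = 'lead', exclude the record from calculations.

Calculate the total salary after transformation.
365000

Step 1: Identify records where level = 'lead'
Step 2: The excluded records sum to 348000
Step 3: Original total salary = 713000
Step 4: Remaining total = 713000 - 348000 = 365000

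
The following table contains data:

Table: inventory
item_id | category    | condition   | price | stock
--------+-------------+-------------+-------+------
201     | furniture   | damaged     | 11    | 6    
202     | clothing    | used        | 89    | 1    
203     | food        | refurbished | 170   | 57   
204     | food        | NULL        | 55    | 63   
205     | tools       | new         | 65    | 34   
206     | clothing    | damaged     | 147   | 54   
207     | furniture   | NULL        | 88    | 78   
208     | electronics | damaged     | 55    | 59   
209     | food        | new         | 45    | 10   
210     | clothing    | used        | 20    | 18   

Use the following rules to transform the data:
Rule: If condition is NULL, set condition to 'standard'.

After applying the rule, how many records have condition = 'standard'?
2

Step 1: Count records where condition IS NULL
Step 2: Found 2 records with NULL condition
Step 3: These records will have condition set to 'standard'
Step 4: Records already having condition = 'standard': 0
Step 5: Answer: 2 + 0 = 2 records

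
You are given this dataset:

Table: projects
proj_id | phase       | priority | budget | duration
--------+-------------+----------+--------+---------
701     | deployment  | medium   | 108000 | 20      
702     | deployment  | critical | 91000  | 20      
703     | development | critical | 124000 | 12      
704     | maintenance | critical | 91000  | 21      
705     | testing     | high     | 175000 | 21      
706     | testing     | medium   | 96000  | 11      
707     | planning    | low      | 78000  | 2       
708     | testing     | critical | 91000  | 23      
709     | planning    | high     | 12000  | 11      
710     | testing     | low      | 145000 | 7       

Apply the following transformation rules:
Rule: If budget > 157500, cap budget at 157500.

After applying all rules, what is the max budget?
157500

Step 1: Original maximum budget = 175000
Step 2: Apply cap at 157500
Step 3: 1 records had budget > 157500 and were capped
Step 4: Maximum after transformation = 157500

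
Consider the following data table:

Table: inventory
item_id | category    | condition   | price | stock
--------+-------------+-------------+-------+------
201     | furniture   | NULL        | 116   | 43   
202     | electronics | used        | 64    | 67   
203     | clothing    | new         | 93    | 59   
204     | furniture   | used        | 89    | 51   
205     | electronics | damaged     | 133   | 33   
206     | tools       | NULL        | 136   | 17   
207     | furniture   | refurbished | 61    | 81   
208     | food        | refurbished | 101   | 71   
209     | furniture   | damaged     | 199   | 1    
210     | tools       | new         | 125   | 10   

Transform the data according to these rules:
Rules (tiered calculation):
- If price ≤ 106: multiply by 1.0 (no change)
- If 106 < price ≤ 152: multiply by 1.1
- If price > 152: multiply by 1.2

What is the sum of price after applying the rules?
1207.8

Step 1: Tier 1 (price ≤ 106): 5 records, sum = 408 × 1.0 = 408.0
Step 2: Tier 2 (106 < price ≤ 152): 4 records, sum = 510 × 1.1 = 561.0
Step 3: Tier 3 (price > 152): 1 records, sum = 199 × 1.2 = 238.8
Step 4: Final sum = 408.0 + 561.0 + 238.8 = 1207.8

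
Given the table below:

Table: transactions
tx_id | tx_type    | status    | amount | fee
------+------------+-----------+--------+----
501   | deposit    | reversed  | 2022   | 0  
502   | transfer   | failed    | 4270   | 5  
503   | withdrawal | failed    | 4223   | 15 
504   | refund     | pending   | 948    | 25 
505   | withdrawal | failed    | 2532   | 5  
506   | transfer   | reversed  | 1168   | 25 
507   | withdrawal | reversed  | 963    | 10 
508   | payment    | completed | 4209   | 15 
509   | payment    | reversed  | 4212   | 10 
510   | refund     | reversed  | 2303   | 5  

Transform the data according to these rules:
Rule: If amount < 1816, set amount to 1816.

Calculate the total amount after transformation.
29219

Step 1: 3 records have amount < 1816
Step 2: These records originally summed to 3079
Step 3: After setting to minimum: 3 × 1816 = 5448
Step 4: Unaffected records sum: 23771
Step 5: Final sum = 5448 + 23771 = 29219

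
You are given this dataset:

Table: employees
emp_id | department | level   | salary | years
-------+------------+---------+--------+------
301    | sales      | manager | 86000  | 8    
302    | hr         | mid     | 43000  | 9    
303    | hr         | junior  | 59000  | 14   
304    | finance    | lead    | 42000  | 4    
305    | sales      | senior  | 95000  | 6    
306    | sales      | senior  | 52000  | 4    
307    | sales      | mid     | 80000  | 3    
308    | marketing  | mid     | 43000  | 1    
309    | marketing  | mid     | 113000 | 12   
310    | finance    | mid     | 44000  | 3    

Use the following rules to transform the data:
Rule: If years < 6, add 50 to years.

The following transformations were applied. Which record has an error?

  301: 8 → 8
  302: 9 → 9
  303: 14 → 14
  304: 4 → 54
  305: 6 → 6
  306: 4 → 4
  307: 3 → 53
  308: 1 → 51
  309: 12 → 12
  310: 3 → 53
Record 306 has an error. The correct transformed value should be 54, not 4.

Step 1: Check each record against the rule
Step 2: Record 306 has years = 4
Step 3: Since 4 < 6, the bonus should have been applied
Step 4: Correct value = 54, but claimed value = 4
Conclusion: Record 306 has the error.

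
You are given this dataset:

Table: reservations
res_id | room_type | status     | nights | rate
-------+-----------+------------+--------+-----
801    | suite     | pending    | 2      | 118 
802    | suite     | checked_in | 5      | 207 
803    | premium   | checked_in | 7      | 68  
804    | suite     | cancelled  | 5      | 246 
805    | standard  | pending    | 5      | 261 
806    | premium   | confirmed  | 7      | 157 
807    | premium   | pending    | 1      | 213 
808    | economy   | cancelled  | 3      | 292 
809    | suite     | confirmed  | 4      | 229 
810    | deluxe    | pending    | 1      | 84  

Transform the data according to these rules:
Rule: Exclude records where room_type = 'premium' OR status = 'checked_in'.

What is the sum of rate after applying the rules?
1230

Step 1: Find records where room_type = 'premium' OR status = 'checked_in'
Step 2: 4 records match, summing to 645
Step 3: Original sum: 1875
Step 4: Remaining sum = 1875 - 645 = 1230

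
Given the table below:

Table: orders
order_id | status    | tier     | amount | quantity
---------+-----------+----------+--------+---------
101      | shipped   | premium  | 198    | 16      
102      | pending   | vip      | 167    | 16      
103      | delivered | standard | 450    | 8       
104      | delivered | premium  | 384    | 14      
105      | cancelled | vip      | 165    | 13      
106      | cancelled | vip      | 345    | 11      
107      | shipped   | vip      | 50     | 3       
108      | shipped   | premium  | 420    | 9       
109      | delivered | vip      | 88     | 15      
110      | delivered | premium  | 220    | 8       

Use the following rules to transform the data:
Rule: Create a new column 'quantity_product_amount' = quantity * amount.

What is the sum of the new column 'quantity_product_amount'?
27766

Step 1: For each record, compute quantity * amount
Example calculations:
  16 * 198 = 3168
  16 * 167 = 2672
  8 * 450 = 3600
  ...
Step 2: Sum all derived values
Step 3: Total = 27766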